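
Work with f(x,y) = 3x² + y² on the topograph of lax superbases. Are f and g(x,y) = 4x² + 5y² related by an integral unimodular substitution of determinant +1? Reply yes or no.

D₁ = -12, D₂ = -80
discriminants differ ⇒ not SL₂(ℤ)-equivalent

no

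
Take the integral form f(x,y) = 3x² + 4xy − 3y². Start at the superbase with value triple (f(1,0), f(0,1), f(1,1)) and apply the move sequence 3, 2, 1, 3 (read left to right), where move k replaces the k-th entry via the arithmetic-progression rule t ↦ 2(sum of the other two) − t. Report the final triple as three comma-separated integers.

start (3,-3,4) = (f(1,0),f(0,1),f(1,1))
replace slot 3: 2·(3+(-3)) − 4 = -4 → (3,-3,-4)
replace slot 2: 2·(3+(-4)) − (-3) = 1 → (3,1,-4)
replace slot 1: 2·(1+(-4)) − 3 = -9 → (-9,1,-4)
replace slot 3: 2·((-9)+1) − (-4) = -12 → (-9,1,-12)

-9,1,-12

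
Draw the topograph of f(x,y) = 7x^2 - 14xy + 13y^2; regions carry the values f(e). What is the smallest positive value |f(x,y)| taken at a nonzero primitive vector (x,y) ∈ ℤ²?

translate: b→0 (≡-14 mod 14), so (7,-14,13)→(7,0,6)
flip: (7,0,6)→(6,0,7)
reduced (well bottom): (6,0,7) with a≤c, −a<b≤a
well minimum = a = 6

6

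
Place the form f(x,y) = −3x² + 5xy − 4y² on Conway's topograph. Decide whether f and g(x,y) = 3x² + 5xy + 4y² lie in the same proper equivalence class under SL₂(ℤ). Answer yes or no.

D₁ = -23, D₂ = -23
f is negative-definite; reduce −f:
−f: translate: b→1 (≡-5 mod 6), so (3,-5,4)→(3,1,2)
−f: flip: (3,1,2)→(2,-1,3)
−f: reduced (well bottom): (2,-1,3) with a≤c, −a<b≤a
flip sign back: reduced form of f is (-2,1,-3)
g: translate: b→-1 (≡5 mod 6), so (3,5,4)→(3,-1,2)
g: flip: (3,-1,2)→(2,1,3)
g: reduced (well bottom): (2,1,3) with a≤c, −a<b≤a
reduced forms (-2, 1, -3) vs (2, 1, 3) ⇒ inequivalent

no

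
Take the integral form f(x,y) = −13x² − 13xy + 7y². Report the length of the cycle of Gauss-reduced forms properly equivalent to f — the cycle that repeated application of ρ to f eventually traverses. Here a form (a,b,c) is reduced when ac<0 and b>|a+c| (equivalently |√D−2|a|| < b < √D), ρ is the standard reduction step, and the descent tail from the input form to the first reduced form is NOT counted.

D = 533, ⌊√D⌋ = 23
descent: ρ → (7,13,-13)  [lands on river]
river: ρ → (-13,13,7)
river: ρ → (7,15,-11)
river: ρ → (-11,7,11)
river: ρ → (11,15,-7)
river: ρ → (-7,13,13)
river: ρ → (13,13,-7)
river: ρ → (-7,15,11)
river: ρ → (11,7,-11)
river: ρ → (-11,15,7)
ρ-cycle length = 10 (tail of 1 descent step not counted)

10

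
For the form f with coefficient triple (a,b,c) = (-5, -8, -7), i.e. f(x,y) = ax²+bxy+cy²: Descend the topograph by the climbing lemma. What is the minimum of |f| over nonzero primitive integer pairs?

translate: b→-2 (≡8 mod 10), so (5,8,7)→(5,-2,4)
flip: (5,-2,4)→(4,2,5)
reduced (well bottom): (4,2,5) with a≤c, −a<b≤a
well minimum |f| = |-4| = 4 (negative-definite)

4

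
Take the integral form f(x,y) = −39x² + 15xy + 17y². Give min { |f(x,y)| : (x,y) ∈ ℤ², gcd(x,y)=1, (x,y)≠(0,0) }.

descent: ρ → (17,53,-1)  [lands on river]
river: ρ → (-1,53,17)
river: ρ → (17,49,-7)
river: ρ → (-7,49,17)
closes: descent 1, river 4
min |a| on river = 1

1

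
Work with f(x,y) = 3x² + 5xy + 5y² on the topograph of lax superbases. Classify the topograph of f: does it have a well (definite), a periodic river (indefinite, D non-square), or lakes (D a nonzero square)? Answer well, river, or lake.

D = b²−4ac = 5² − 4·3·5 = -35
D < 0 ⇒ definite ⇒ every region one sign ⇒ single well

well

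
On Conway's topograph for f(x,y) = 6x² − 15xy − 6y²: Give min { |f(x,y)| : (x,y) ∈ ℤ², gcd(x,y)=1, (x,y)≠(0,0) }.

descent: ρ → (-6,15,6)  [lands on river]
river: ρ → (6,9,-12)
river: ρ → (-12,15,3)
river: ρ → (3,15,-12)
river: ρ → (-12,9,6)
river: ρ → (6,15,-6)
river: ρ → (-6,9,12)
river: ρ → (12,15,-3)
river: ρ → (-3,15,12)
river: ρ → (12,9,-6)
closes: descent 1, river 10
min |a| on river = 3

3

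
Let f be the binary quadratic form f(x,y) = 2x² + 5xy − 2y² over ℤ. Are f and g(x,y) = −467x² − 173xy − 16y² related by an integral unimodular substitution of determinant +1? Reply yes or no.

D₁ = 41, D₂ = 41
river cycle of f (length 10): (-2, 3, 4), (4, 5, -1), (-1, 5, 4), (4, 3, -2), (-2, 5, 2), (2, 3, -4), (-4, 5, 1), (1, 5, -4), (-4, 3, 2), (2, 5, -2)
river cycle of g (length 10): (-2, 3, 4), (4, 5, -1), (-1, 5, 4), (4, 3, -2), (-2, 5, 2), (2, 3, -4), (-4, 5, 1), (1, 5, -4), (-4, 3, 2), (2, 5, -2)
cycles coincide ⇒ equivalent

yes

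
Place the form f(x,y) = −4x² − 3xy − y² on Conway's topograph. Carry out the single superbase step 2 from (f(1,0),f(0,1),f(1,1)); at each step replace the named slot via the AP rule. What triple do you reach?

start (-4,-1,-8) = (f(1,0),f(0,1),f(1,1))
replace slot 2: 2·((-4)+(-8)) − (-1) = -23 → (-4,-23,-8)

-4,-23,-8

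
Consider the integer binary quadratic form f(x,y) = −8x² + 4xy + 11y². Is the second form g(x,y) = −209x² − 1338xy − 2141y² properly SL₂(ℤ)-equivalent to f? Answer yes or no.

D₁ = 368, D₂ = 368
river cycle of f (length 8): (11, 18, -1), (-1, 18, 11), (11, 4, -8), (-8, 12, 7), (7, 16, -4), (-4, 16, 7), (7, 12, -8), (-8, 4, 11)
river cycle of g (length 8): (-8, 4, 11), (11, 18, -1), (-1, 18, 11), (11, 4, -8), (-8, 12, 7), (7, 16, -4), (-4, 16, 7), (7, 12, -8)
cycles coincide ⇒ equivalent

yes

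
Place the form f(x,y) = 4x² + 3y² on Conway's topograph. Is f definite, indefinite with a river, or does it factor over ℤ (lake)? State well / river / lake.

D = b²−4ac = 0² − 4·4·3 = -48
D < 0 ⇒ definite ⇒ every region one sign ⇒ single well

well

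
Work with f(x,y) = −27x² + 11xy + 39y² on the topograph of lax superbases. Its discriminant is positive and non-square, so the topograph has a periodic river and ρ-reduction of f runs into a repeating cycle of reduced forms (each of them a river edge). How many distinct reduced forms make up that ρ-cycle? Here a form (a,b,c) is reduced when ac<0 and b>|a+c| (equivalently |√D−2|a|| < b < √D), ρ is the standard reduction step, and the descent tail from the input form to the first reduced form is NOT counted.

D = 4333, ⌊√D⌋ = 65
descent: ρ → (39,-11,-27)
descent: ρ → (-27,65,1)  [lands on river]
river: ρ → (1,65,-27)
river: ρ → (-27,43,23)
river: ρ → (23,49,-21)
river: ρ → (-21,35,37)
river: ρ → (37,39,-19)
river: ρ → (-19,37,39)
river: ρ → (39,41,-17)
river: ρ → (-17,61,9)
river: ρ → (9,65,-3)
river: ρ → (-3,61,51)
river: ρ → (51,41,-13)
river: ρ → (-13,63,7)
river: ρ → (7,63,-13)
river: ρ → (-13,41,51)
river: ρ → (51,61,-3)
river: ρ → (-3,65,9)
river: ρ → (9,61,-17)
river: ρ → (-17,41,39)
river: ρ → (39,37,-19)
river: ρ → (-19,39,37)
river: ρ → (37,35,-21)
river: ρ → (-21,49,23)
river: ρ → (23,43,-27)
ρ-cycle length = 24 (tail of 2 descent steps not counted)

24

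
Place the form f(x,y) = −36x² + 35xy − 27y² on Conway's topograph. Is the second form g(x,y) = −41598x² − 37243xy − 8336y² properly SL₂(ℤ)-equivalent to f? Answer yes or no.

D₁ = -2663, D₂ = -2663
f is negative-definite; reduce −f:
−f: flip: (36,-35,27)→(27,35,36)
−f: translate: b→-19 (≡35 mod 54), so (27,35,36)→(27,-19,28)
−f: reduced (well bottom): (27,-19,28) with a≤c, −a<b≤a
flip sign back: reduced form of f is (-27,19,-28)
g is negative-definite; reduce −g:
−g: flip: (41598,37243,8336)→(8336,-37243,41598)
−g: translate: b→-3899 (≡-37243 mod 16672), so (8336,-37243,41598)→(8336,-3899,456)
−g: flip: (8336,-3899,456)→(456,3899,8336)
−g: translate: b→251 (≡3899 mod 912), so (456,3899,8336)→(456,251,36)
−g: flip: (456,251,36)→(36,-251,456)
−g: translate: b→-35 (≡-251 mod 72), so (36,-251,456)→(36,-35,27)
−g: flip: (36,-35,27)→(27,35,36)
−g: translate: b→-19 (≡35 mod 54), so (27,35,36)→(27,-19,28)
−g: reduced (well bottom): (27,-19,28) with a≤c, −a<b≤a
flip sign back: reduced form of g is (-27,19,-28)
reduced forms (-27, 19, -28) vs (-27, 19, -28) ⇒ equivalent

yes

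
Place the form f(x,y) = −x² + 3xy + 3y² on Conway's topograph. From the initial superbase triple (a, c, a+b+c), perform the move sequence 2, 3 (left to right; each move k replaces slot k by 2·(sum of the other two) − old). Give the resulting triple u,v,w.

start (-1,3,5) = (f(1,0),f(0,1),f(1,1))
replace slot 2: 2·((-1)+5) − 3 = 5 → (-1,5,5)
replace slot 3: 2·((-1)+5) − 5 = 3 → (-1,5,3)

-1,5,3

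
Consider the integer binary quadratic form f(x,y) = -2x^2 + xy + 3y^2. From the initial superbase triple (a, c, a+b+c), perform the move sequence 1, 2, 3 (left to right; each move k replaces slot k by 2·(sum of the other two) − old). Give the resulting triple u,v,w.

start (-2,3,2) = (f(1,0),f(0,1),f(1,1))
replace slot 1: 2·(3+2) − (-2) = 12 → (12,3,2)
replace slot 2: 2·(12+2) − 3 = 25 → (12,25,2)
replace slot 3: 2·(12+25) − 2 = 72 → (12,25,72)

12,25,72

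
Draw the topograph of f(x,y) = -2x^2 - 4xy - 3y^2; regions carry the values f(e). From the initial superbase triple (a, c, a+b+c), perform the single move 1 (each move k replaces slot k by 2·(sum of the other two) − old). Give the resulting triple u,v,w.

start (-2,-3,-9) = (f(1,0),f(0,1),f(1,1))
replace slot 1: 2·((-3)+(-9)) − (-2) = -22 → (-22,-3,-9)

-22,-3,-9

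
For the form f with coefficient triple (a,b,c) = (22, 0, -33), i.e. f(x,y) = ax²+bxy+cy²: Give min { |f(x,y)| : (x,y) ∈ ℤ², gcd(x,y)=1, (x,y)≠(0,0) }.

descent: ρ → (-33,0,22)
descent: ρ → (22,44,-11)  [lands on river]
river: ρ → (-11,44,22)
closes: descent 2, river 2
min |a| on river = 11

11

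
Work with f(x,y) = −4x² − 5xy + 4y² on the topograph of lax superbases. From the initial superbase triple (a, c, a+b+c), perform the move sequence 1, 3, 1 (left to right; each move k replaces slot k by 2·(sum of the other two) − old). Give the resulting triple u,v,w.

start (-4,4,-5) = (f(1,0),f(0,1),f(1,1))
replace slot 1: 2·(4+(-5)) − (-4) = 2 → (2,4,-5)
replace slot 3: 2·(2+4) − (-5) = 17 → (2,4,17)
replace slot 1: 2·(4+17) − 2 = 40 → (40,4,17)

40,4,17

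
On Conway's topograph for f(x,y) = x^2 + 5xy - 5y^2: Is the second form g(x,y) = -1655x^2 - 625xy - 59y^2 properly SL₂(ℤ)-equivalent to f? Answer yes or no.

D₁ = 45, D₂ = 45
river cycle of f (length 2): (-5, 5, 1), (1, 5, -5)
river cycle of g (length 2): (-5, 5, 1), (1, 5, -5)
cycles coincide ⇒ equivalent

yes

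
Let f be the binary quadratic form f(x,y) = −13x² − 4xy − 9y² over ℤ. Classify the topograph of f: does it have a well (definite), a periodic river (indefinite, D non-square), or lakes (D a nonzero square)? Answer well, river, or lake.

D = b²−4ac = (-4)² − 4·(-13)·(-9) = -452
D < 0 ⇒ definite ⇒ every region one sign ⇒ single well

well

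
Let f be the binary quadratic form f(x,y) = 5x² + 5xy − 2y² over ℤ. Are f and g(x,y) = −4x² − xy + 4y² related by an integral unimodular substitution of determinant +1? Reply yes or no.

D₁ = 65, D₂ = 65
river cycle of f (length 6): (-2, 7, 2), (2, 5, -5), (-5, 5, 2), (2, 7, -2), (-2, 5, 5), (5, 5, -2)
river cycle of g (length 6): (4, 1, -4), (-4, 7, 1), (1, 7, -4), (-4, 1, 4), (4, 7, -1), (-1, 7, 4)
cycles differ ⇒ inequivalent

no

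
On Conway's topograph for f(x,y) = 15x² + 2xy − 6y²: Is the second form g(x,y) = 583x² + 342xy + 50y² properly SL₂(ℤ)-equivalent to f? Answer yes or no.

D₁ = 364, D₂ = 364
river cycle of f (length 8): (-6, 10, 11), (11, 12, -5), (-5, 18, 2), (2, 18, -5), (-5, 12, 11), (11, 10, -6), (-6, 14, 7), (7, 14, -6)
river cycle of g (length 8): (7, 14, -6), (-6, 10, 11), (11, 12, -5), (-5, 18, 2), (2, 18, -5), (-5, 12, 11), (11, 10, -6), (-6, 14, 7)
cycles coincide ⇒ equivalent

yes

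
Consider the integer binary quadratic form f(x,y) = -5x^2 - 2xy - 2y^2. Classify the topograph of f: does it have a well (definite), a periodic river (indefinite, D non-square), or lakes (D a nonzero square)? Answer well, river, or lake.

D = b²−4ac = (-2)² − 4·(-5)·(-2) = -36
D < 0 ⇒ definite ⇒ every region one sign ⇒ single well

well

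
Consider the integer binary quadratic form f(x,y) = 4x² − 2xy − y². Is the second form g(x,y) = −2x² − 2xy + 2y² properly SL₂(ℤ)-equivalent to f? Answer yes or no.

D₁ = 20, D₂ = 20
river cycle of f (length 2): (-1, 4, 1), (1, 4, -1)
river cycle of g (length 2): (2, 2, -2), (-2, 2, 2)
cycles differ ⇒ inequivalent

no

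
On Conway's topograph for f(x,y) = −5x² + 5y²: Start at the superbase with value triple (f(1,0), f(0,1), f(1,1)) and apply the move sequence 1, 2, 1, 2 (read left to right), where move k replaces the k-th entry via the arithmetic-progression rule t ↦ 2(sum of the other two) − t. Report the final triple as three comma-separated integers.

start (-5,5,0) = (f(1,0),f(0,1),f(1,1))
replace slot 1: 2·(5+0) − (-5) = 15 → (15,5,0)
replace slot 2: 2·(15+0) − 5 = 25 → (15,25,0)
replace slot 1: 2·(25+0) − 15 = 35 → (35,25,0)
replace slot 2: 2·(35+0) − 25 = 45 → (35,45,0)

35,45,0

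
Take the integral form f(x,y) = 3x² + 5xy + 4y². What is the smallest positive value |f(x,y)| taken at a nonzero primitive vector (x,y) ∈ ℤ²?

translate: b→-1 (≡5 mod 6), so (3,5,4)→(3,-1,2)
flip: (3,-1,2)→(2,1,3)
reduced (well bottom): (2,1,3) with a≤c, −a<b≤a
well minimum = a = 2

2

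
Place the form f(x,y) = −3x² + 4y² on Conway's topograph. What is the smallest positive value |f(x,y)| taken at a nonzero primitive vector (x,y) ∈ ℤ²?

descent: ρ → (4,0,-3)
descent: ρ → (-3,6,1)  [lands on river]
river: ρ → (1,6,-3)
closes: descent 2, river 2
min |a| on river = 1

1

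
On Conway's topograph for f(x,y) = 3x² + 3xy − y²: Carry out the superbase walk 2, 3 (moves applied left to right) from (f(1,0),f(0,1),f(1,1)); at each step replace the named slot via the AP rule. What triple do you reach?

start (3,-1,5) = (f(1,0),f(0,1),f(1,1))
replace slot 2: 2·(3+5) − (-1) = 17 → (3,17,5)
replace slot 3: 2·(3+17) − 5 = 35 → (3,17,35)

3,17,35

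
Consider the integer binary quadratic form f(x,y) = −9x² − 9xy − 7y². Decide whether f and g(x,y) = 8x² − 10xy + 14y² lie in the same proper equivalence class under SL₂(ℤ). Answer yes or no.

D₁ = -171, D₂ = -348
discriminants differ ⇒ not SL₂(ℤ)-equivalent

no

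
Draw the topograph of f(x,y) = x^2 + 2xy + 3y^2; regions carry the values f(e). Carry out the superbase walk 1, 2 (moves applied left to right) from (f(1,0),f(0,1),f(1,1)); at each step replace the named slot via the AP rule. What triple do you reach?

start (1,3,6) = (f(1,0),f(0,1),f(1,1))
replace slot 1: 2·(3+6) − 1 = 17 → (17,3,6)
replace slot 2: 2·(17+6) − 3 = 43 → (17,43,6)

17,43,6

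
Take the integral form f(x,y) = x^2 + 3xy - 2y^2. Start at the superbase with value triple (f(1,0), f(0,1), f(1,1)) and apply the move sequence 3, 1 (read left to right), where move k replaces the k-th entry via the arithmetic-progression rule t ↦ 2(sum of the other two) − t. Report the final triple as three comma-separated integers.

start (1,-2,2) = (f(1,0),f(0,1),f(1,1))
replace slot 3: 2·(1+(-2)) − 2 = -4 → (1,-2,-4)
replace slot 1: 2·((-2)+(-4)) − 1 = -13 → (-13,-2,-4)

-13,-2,-4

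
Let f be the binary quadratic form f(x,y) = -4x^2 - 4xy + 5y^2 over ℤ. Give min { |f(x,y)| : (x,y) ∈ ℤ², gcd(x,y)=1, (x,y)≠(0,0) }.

descent: ρ → (5,4,-4)  [lands on river]
river: ρ → (-4,4,5)
river: ρ → (5,6,-3)
river: ρ → (-3,6,5)
closes: descent 1, river 4
min |a| on river = 3

3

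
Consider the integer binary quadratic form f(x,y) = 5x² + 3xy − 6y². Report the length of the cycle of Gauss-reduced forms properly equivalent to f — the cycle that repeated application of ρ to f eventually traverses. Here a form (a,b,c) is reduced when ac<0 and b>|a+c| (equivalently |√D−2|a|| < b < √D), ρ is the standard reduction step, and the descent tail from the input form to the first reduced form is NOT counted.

D = 129, ⌊√D⌋ = 11
river: ρ → (-6,9,2)
river: ρ → (2,11,-1)
river: ρ → (-1,11,2)
river: ρ → (2,9,-6)
river: ρ → (-6,3,5)
river: ρ → (5,7,-4)
river: ρ → (-4,9,3)
river: ρ → (3,9,-4)
river: ρ → (-4,7,5)
river: ρ → (5,3,-6)
ρ-cycle length = 10 (tail of 0 descent steps not counted)

10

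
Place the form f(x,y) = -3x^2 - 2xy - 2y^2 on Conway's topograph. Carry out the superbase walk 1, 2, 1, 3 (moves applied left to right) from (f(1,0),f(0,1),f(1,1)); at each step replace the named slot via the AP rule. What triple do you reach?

start (-3,-2,-7) = (f(1,0),f(0,1),f(1,1))
replace slot 1: 2·((-2)+(-7)) − (-3) = -15 → (-15,-2,-7)
replace slot 2: 2·((-15)+(-7)) − (-2) = -42 → (-15,-42,-7)
replace slot 1: 2·((-42)+(-7)) − (-15) = -83 → (-83,-42,-7)
replace slot 3: 2·((-83)+(-42)) − (-7) = -243 → (-83,-42,-243)

-83,-42,-243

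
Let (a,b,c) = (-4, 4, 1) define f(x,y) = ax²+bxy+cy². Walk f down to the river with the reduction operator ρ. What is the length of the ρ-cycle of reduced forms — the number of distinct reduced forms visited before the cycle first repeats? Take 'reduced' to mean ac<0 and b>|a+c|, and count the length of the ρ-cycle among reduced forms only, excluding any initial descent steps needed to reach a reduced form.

D = 32, ⌊√D⌋ = 5
river: ρ → (1,4,-4)
river: ρ → (-4,4,1)
ρ-cycle length = 2 (tail of 0 descent steps not counted)

2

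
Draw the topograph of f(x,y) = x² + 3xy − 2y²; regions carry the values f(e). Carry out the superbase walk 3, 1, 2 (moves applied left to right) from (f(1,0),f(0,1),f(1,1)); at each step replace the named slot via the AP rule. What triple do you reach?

start (1,-2,2) = (f(1,0),f(0,1),f(1,1))
replace slot 3: 2·(1+(-2)) − 2 = -4 → (1,-2,-4)
replace slot 1: 2·((-2)+(-4)) − 1 = -13 → (-13,-2,-4)
replace slot 2: 2·((-13)+(-4)) − (-2) = -32 → (-13,-32,-4)

-13,-32,-4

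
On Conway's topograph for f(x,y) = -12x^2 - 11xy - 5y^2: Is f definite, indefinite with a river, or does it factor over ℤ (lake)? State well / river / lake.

D = b²−4ac = (-11)² − 4·(-12)·(-5) = -119
D < 0 ⇒ definite ⇒ every region one sign ⇒ single well

well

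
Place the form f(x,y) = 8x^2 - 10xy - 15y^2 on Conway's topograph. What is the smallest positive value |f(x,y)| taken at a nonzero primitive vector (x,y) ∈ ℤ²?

descent: ρ → (-15,10,8)  [lands on river]
river: ρ → (8,22,-3)
river: ρ → (-3,20,15)
river: ρ → (15,10,-8)
river: ρ → (-8,22,3)
river: ρ → (3,20,-15)
closes: descent 1, river 6
min |a| on river = 3

3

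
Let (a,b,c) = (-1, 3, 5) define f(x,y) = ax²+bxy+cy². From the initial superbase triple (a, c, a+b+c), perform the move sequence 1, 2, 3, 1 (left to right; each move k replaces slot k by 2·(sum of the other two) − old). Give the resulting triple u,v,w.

start (-1,5,7) = (f(1,0),f(0,1),f(1,1))
replace slot 1: 2·(5+7) − (-1) = 25 → (25,5,7)
replace slot 2: 2·(25+7) − 5 = 59 → (25,59,7)
replace slot 3: 2·(25+59) − 7 = 161 → (25,59,161)
replace slot 1: 2·(59+161) − 25 = 415 → (415,59,161)

415,59,161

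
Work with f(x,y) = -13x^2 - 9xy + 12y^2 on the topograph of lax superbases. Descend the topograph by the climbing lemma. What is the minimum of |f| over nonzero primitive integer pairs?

descent: ρ → (12,9,-13)  [lands on river]
river: ρ → (-13,17,8)
river: ρ → (8,15,-15)
river: ρ → (-15,15,8)
river: ρ → (8,17,-13)
river: ρ → (-13,9,12)
river: ρ → (12,15,-10)
river: ρ → (-10,25,2)
river: ρ → (2,23,-22)
river: ρ → (-22,21,3)
river: ρ → (3,21,-22)
river: ρ → (-22,23,2)
river: ρ → (2,25,-10)
river: ρ → (-10,15,12)
closes: descent 1, river 14
min |a| on river = 2

2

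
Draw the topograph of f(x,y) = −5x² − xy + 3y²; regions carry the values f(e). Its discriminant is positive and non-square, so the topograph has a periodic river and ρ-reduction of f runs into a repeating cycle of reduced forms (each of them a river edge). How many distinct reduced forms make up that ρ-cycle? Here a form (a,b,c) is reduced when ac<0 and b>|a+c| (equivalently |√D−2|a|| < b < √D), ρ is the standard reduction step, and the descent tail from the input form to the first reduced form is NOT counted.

D = 61, ⌊√D⌋ = 7
descent: ρ → (3,7,-1)  [lands on river]
river: ρ → (-1,7,3)
river: ρ → (3,5,-3)
river: ρ → (-3,7,1)
river: ρ → (1,7,-3)
river: ρ → (-3,5,3)
ρ-cycle length = 6 (tail of 1 descent step not counted)

6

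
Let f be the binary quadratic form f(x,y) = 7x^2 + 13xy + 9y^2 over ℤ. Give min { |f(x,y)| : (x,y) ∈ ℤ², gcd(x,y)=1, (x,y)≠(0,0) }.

translate: b→-1 (≡13 mod 14), so (7,13,9)→(7,-1,3)
flip: (7,-1,3)→(3,1,7)
reduced (well bottom): (3,1,7) with a≤c, −a<b≤a
well minimum = a = 3

3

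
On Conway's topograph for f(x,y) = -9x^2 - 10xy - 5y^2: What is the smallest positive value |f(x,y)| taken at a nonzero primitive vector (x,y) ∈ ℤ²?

translate: b→-8 (≡10 mod 18), so (9,10,5)→(9,-8,4)
flip: (9,-8,4)→(4,8,9)
translate: b→0 (≡8 mod 8), so (4,8,9)→(4,0,5)
reduced (well bottom): (4,0,5) with a≤c, −a<b≤a
well minimum |f| = |-4| = 4 (negative-definite)

4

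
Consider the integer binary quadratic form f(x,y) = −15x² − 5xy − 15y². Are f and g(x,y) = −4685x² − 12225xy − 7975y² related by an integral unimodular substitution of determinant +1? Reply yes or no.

D₁ = -875, D₂ = -875
f is negative-definite; reduce −f:
−f: reduced (well bottom): (15,5,15) with a≤c, −a<b≤a
flip sign back: reduced form of f is (-15,-5,-15)
g is negative-definite; reduce −g:
−g: translate: b→2855 (≡12225 mod 9370), so (4685,12225,7975)→(4685,2855,435)
−g: flip: (4685,2855,435)→(435,-2855,4685)
−g: translate: b→-245 (≡-2855 mod 870), so (435,-2855,4685)→(435,-245,35)
−g: flip: (435,-245,35)→(35,245,435)
−g: translate: b→35 (≡245 mod 70), so (35,245,435)→(35,35,15)
−g: flip: (35,35,15)→(15,-35,35)
−g: translate: b→-5 (≡-35 mod 30), so (15,-35,35)→(15,-5,15)
−g: flip: (15,-5,15)→(15,5,15)
−g: reduced (well bottom): (15,5,15) with a≤c, −a<b≤a
flip sign back: reduced form of g is (-15,-5,-15)
reduced forms (-15, -5, -15) vs (-15, -5, -15) ⇒ equivalent

yes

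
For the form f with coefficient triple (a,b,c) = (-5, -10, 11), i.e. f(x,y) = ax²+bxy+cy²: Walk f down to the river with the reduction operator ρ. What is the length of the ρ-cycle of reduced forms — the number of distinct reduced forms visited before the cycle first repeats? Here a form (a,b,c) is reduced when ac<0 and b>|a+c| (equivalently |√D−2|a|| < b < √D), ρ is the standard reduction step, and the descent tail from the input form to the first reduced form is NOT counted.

D = 320, ⌊√D⌋ = 17
descent: ρ → (11,10,-5)  [lands on river]
river: ρ → (-5,10,11)
river: ρ → (11,12,-4)
river: ρ → (-4,12,11)
ρ-cycle length = 4 (tail of 1 descent step not counted)

4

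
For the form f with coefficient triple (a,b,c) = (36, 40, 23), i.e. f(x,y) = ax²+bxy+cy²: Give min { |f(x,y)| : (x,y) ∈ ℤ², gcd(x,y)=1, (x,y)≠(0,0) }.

translate: b→-32 (≡40 mod 72), so (36,40,23)→(36,-32,19)
flip: (36,-32,19)→(19,32,36)
translate: b→-6 (≡32 mod 38), so (19,32,36)→(19,-6,23)
reduced (well bottom): (19,-6,23) with a≤c, −a<b≤a
well minimum = a = 19

19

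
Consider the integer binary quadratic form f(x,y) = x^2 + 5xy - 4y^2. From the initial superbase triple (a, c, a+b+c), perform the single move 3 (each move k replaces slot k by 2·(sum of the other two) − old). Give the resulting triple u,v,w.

start (1,-4,2) = (f(1,0),f(0,1),f(1,1))
replace slot 3: 2·(1+(-4)) − 2 = -8 → (1,-4,-8)

1,-4,-8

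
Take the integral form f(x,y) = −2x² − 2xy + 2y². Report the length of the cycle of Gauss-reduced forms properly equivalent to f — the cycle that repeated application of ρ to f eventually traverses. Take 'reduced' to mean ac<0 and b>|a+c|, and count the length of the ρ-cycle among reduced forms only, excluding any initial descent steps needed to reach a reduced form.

D = 20, ⌊√D⌋ = 4
descent: ρ → (2,2,-2)  [lands on river]
river: ρ → (-2,2,2)
ρ-cycle length = 2 (tail of 1 descent step not counted)

2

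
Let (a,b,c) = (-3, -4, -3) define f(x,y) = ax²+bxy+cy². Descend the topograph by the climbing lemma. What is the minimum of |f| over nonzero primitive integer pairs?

translate: b→-2 (≡4 mod 6), so (3,4,3)→(3,-2,2)
flip: (3,-2,2)→(2,2,3)
reduced (well bottom): (2,2,3) with a≤c, −a<b≤a
well minimum |f| = |-2| = 2 (negative-definite)

2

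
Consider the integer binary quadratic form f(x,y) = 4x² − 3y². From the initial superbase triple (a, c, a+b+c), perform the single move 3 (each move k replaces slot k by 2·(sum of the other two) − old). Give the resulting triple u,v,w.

start (4,-3,1) = (f(1,0),f(0,1),f(1,1))
replace slot 3: 2·(4+(-3)) − 1 = 1 → (4,-3,1)

4,-3,1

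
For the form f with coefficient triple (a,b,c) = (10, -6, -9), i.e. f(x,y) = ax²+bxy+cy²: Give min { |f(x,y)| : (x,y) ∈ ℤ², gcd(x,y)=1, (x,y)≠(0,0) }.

descent: ρ → (-9,6,10)  [lands on river]
river: ρ → (10,14,-5)
river: ρ → (-5,16,7)
river: ρ → (7,12,-9)
closes: descent 1, river 4
min |a| on river = 5

5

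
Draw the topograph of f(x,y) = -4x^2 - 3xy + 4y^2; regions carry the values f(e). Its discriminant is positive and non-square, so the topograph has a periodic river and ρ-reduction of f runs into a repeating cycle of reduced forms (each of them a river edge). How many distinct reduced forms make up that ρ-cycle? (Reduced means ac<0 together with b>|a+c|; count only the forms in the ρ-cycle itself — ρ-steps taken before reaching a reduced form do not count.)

D = 73, ⌊√D⌋ = 8
descent: ρ → (4,3,-4)  [lands on river]
river: ρ → (-4,5,3)
river: ρ → (3,7,-2)
river: ρ → (-2,5,6)
river: ρ → (6,7,-1)
river: ρ → (-1,7,6)
river: ρ → (6,5,-2)
river: ρ → (-2,7,3)
river: ρ → (3,5,-4)
river: ρ → (-4,3,4)
river: ρ → (4,5,-3)
river: ρ → (-3,7,2)
river: ρ → (2,5,-6)
river: ρ → (-6,7,1)
river: ρ → (1,7,-6)
river: ρ → (-6,5,2)
river: ρ → (2,7,-3)
river: ρ → (-3,5,4)
ρ-cycle length = 18 (tail of 1 descent step not counted)

18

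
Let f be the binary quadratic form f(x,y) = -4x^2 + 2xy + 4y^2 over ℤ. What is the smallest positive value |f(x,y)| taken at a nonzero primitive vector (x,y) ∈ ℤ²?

river: ρ → (4,6,-2)
river: ρ → (-2,6,4)
river: ρ → (4,2,-4)
river: ρ → (-4,6,2)
river: ρ → (2,6,-4)
river: ρ → (-4,2,4)
closes: descent 0, river 6
min |a| on river = 2

2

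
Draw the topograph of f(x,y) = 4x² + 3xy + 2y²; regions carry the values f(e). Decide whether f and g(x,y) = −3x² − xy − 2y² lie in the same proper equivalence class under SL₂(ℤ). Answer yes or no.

D₁ = -23, D₂ = -23
f: flip: (4,3,2)→(2,-3,4)
f: translate: b→1 (≡-3 mod 4), so (2,-3,4)→(2,1,3)
f: reduced (well bottom): (2,1,3) with a≤c, −a<b≤a
g is negative-definite; reduce −g:
−g: flip: (3,1,2)→(2,-1,3)
−g: reduced (well bottom): (2,-1,3) with a≤c, −a<b≤a
flip sign back: reduced form of g is (-2,1,-3)
reduced forms (2, 1, 3) vs (-2, 1, -3) ⇒ inequivalent

no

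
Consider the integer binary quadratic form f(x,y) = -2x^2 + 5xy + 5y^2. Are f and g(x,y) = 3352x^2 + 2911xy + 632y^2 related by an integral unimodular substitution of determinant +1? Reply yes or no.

D₁ = 65, D₂ = 65
river cycle of f (length 6): (5, 5, -2), (-2, 7, 2), (2, 5, -5), (-5, 5, 2), (2, 7, -2), (-2, 5, 5)
river cycle of g (length 6): (5, 5, -2), (-2, 7, 2), (2, 5, -5), (-5, 5, 2), (2, 7, -2), (-2, 5, 5)
cycles coincide ⇒ equivalent

yes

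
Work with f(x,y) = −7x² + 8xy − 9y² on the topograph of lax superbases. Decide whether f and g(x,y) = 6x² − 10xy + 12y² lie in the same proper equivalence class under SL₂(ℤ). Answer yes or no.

D₁ = -188, D₂ = -188
f is negative-definite; reduce −f:
−f: translate: b→6 (≡-8 mod 14), so (7,-8,9)→(7,6,8)
−f: reduced (well bottom): (7,6,8) with a≤c, −a<b≤a
flip sign back: reduced form of f is (-7,-6,-8)
g: translate: b→2 (≡-10 mod 12), so (6,-10,12)→(6,2,8)
g: reduced (well bottom): (6,2,8) with a≤c, −a<b≤a
reduced forms (-7, -6, -8) vs (6, 2, 8) ⇒ inequivalent

no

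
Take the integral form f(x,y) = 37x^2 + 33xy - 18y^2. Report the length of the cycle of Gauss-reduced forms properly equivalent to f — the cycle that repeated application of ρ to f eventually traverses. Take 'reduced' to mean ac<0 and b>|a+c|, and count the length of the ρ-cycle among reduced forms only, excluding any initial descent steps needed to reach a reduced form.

D = 3753, ⌊√D⌋ = 61
river: ρ → (-18,39,31)
river: ρ → (31,23,-26)
river: ρ → (-26,29,28)
river: ρ → (28,27,-27)
river: ρ → (-27,27,28)
river: ρ → (28,29,-26)
river: ρ → (-26,23,31)
river: ρ → (31,39,-18)
river: ρ → (-18,33,37)
river: ρ → (37,41,-14)
river: ρ → (-14,43,34)
river: ρ → (34,25,-23)
river: ρ → (-23,21,36)
river: ρ → (36,51,-8)
river: ρ → (-8,61,1)
river: ρ → (1,61,-8)
river: ρ → (-8,51,36)
river: ρ → (36,21,-23)
river: ρ → (-23,25,34)
river: ρ → (34,43,-14)
river: ρ → (-14,41,37)
river: ρ → (37,33,-18)
ρ-cycle length = 22 (tail of 0 descent steps not counted)

22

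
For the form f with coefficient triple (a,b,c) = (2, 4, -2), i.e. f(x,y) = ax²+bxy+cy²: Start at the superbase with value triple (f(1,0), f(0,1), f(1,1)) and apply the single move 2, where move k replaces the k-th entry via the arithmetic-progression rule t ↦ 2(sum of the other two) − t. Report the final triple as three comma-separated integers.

start (2,-2,4) = (f(1,0),f(0,1),f(1,1))
replace slot 2: 2·(2+4) − (-2) = 14 → (2,14,4)

2,14,4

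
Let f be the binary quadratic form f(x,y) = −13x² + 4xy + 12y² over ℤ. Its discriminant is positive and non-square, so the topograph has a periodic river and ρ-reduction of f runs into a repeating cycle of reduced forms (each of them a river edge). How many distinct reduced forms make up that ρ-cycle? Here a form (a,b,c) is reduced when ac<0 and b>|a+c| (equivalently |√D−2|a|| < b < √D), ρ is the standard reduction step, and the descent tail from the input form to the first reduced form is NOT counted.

D = 640, ⌊√D⌋ = 25
river: ρ → (12,20,-5)
river: ρ → (-5,20,12)
river: ρ → (12,4,-13)
river: ρ → (-13,22,3)
river: ρ → (3,20,-20)
river: ρ → (-20,20,3)
river: ρ → (3,22,-13)
river: ρ → (-13,4,12)
ρ-cycle length = 8 (tail of 0 descent steps not counted)

8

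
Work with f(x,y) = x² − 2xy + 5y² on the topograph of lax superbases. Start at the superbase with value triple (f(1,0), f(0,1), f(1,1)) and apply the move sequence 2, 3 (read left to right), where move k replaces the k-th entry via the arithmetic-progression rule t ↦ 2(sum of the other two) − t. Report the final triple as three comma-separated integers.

start (1,5,4) = (f(1,0),f(0,1),f(1,1))
replace slot 2: 2·(1+4) − 5 = 5 → (1,5,4)
replace slot 3: 2·(1+5) − 4 = 8 → (1,5,8)

1,5,8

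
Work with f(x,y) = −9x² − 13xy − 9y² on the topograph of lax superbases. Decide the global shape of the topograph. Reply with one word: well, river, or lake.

D = b²−4ac = (-13)² − 4·(-9)·(-9) = -155
D < 0 ⇒ definite ⇒ every region one sign ⇒ single well

well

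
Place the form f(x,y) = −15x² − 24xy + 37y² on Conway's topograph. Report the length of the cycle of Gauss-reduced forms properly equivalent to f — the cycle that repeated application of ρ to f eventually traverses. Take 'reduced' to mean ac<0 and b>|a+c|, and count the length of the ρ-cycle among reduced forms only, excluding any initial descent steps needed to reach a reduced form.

D = 2796, ⌊√D⌋ = 52
descent: ρ → (37,24,-15)  [lands on river]
river: ρ → (-15,36,25)
river: ρ → (25,14,-26)
river: ρ → (-26,38,13)
river: ρ → (13,40,-23)
river: ρ → (-23,52,1)
river: ρ → (1,52,-23)
river: ρ → (-23,40,13)
river: ρ → (13,38,-26)
river: ρ → (-26,14,25)
river: ρ → (25,36,-15)
river: ρ → (-15,24,37)
river: ρ → (37,50,-2)
river: ρ → (-2,50,37)
ρ-cycle length = 14 (tail of 1 descent step not counted)

14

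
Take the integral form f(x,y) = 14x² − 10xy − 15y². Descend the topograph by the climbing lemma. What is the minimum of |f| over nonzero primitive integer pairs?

descent: ρ → (-15,10,14)  [lands on river]
river: ρ → (14,18,-11)
river: ρ → (-11,26,6)
river: ρ → (6,22,-19)
river: ρ → (-19,16,9)
river: ρ → (9,20,-15)
closes: descent 1, river 6
min |a| on river = 6

6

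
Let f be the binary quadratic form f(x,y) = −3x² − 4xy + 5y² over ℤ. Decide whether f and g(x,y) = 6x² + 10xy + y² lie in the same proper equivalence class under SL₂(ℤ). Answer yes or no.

D₁ = 76, D₂ = 76
river cycle of f (length 6): (5, 4, -3), (-3, 8, 1), (1, 8, -3), (-3, 4, 5), (5, 6, -2), (-2, 6, 5)
river cycle of g (length 6): (1, 8, -3), (-3, 4, 5), (5, 6, -2), (-2, 6, 5), (5, 4, -3), (-3, 8, 1)
cycles coincide ⇒ equivalent

yes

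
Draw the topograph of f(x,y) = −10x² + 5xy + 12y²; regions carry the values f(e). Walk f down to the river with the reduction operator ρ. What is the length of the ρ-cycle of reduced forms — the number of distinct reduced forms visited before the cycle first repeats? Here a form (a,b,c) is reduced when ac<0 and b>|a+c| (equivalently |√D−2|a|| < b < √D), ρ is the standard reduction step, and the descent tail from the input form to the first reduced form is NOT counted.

D = 505, ⌊√D⌋ = 22
river: ρ → (12,19,-3)
river: ρ → (-3,17,18)
river: ρ → (18,19,-2)
river: ρ → (-2,21,8)
river: ρ → (8,11,-12)
river: ρ → (-12,13,7)
river: ρ → (7,15,-10)
river: ρ → (-10,5,12)
ρ-cycle length = 8 (tail of 0 descent steps not counted)

8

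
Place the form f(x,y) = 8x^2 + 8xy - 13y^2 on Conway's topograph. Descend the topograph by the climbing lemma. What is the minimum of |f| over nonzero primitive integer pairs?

river: ρ → (-13,18,3)
river: ρ → (3,18,-13)
river: ρ → (-13,8,8)
river: ρ → (8,8,-13)
closes: descent 0, river 4
min |a| on river = 3

3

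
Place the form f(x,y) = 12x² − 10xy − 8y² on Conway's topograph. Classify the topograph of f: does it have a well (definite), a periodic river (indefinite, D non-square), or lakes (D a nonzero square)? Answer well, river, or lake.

D = b²−4ac = (-10)² − 4·12·(-8) = 484
D = 22² is a perfect square ⇒ form factors over ℤ ⇒ lakes

lake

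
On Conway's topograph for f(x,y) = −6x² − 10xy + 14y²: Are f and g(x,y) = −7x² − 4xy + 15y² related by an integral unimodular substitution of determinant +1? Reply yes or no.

D₁ = 436, D₂ = 436
river cycle of f (length 14): (14, 10, -6), (-6, 14, 10), (10, 6, -10), (-10, 14, 6), (6, 10, -14), (-14, 18, 2), (2, 18, -14), (-14, 10, 6), (6, 14, -10), (-10, 6, 10), … (4 more)
river cycle of g (length 30): (-7, 10, 12), (12, 14, -5), (-5, 16, 9), (9, 20, -1), (-1, 20, 9), (9, 16, -5), (-5, 14, 12), (12, 10, -7), (-7, 18, 4), (4, 14, -15), … (20 more)
cycles differ ⇒ inequivalent

no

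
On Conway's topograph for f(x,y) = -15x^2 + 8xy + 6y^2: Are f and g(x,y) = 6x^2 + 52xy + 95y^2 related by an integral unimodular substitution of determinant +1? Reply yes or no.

D₁ = 424, D₂ = 424
river cycle of f (length 18): (6, 16, -7), (-7, 12, 10), (10, 8, -9), (-9, 10, 9), (9, 8, -10), (-10, 12, 7), (7, 16, -6), (-6, 20, 1), (1, 20, -6), (-6, 16, 7), … (8 more)
river cycle of g (length 18): (6, 16, -7), (-7, 12, 10), (10, 8, -9), (-9, 10, 9), (9, 8, -10), (-10, 12, 7), (7, 16, -6), (-6, 20, 1), (1, 20, -6), (-6, 16, 7), … (8 more)
cycles coincide ⇒ equivalent

yes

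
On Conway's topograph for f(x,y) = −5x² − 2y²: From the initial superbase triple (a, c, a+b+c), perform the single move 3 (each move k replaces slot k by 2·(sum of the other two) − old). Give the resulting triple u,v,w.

start (-5,-2,-7) = (f(1,0),f(0,1),f(1,1))
replace slot 3: 2·((-5)+(-2)) − (-7) = -7 → (-5,-2,-7)

-5,-2,-7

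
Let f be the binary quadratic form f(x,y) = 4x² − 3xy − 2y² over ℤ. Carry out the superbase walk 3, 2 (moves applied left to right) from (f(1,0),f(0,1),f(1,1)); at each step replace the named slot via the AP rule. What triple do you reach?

start (4,-2,-1) = (f(1,0),f(0,1),f(1,1))
replace slot 3: 2·(4+(-2)) − (-1) = 5 → (4,-2,5)
replace slot 2: 2·(4+5) − (-2) = 20 → (4,20,5)

4,20,5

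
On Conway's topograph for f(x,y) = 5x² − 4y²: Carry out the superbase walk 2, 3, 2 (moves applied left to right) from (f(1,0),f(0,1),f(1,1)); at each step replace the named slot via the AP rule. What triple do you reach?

start (5,-4,1) = (f(1,0),f(0,1),f(1,1))
replace slot 2: 2·(5+1) − (-4) = 16 → (5,16,1)
replace slot 3: 2·(5+16) − 1 = 41 → (5,16,41)
replace slot 2: 2·(5+41) − 16 = 76 → (5,76,41)

5,76,41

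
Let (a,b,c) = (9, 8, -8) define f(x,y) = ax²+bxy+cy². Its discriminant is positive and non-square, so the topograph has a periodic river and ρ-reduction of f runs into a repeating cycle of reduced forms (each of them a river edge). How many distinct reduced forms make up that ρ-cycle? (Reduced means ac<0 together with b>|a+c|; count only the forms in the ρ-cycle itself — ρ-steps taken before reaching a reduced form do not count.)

D = 352, ⌊√D⌋ = 18
river: ρ → (-8,8,9)
river: ρ → (9,10,-7)
river: ρ → (-7,18,1)
river: ρ → (1,18,-7)
river: ρ → (-7,10,9)
river: ρ → (9,8,-8)
ρ-cycle length = 6 (tail of 0 descent steps not counted)

6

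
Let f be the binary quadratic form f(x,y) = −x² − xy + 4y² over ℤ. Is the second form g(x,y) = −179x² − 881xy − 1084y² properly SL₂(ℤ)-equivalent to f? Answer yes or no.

D₁ = 17, D₂ = 17
river cycle of f (length 6): (-1, 3, 2), (2, 1, -2), (-2, 3, 1), (1, 3, -2), (-2, 1, 2), (2, 3, -1)
river cycle of g (length 6): (-1, 3, 2), (2, 1, -2), (-2, 3, 1), (1, 3, -2), (-2, 1, 2), (2, 3, -1)
cycles coincide ⇒ equivalent

yes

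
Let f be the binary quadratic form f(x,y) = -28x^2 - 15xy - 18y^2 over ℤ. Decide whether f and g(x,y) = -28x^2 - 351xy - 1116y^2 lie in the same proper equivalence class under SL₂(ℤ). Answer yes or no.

D₁ = -1791, D₂ = -1791
f is negative-definite; reduce −f:
−f: flip: (28,15,18)→(18,-15,28)
−f: reduced (well bottom): (18,-15,28) with a≤c, −a<b≤a
flip sign back: reduced form of f is (-18,15,-28)
g is negative-definite; reduce −g:
−g: translate: b→15 (≡351 mod 56), so (28,351,1116)→(28,15,18)
−g: flip: (28,15,18)→(18,-15,28)
−g: reduced (well bottom): (18,-15,28) with a≤c, −a<b≤a
flip sign back: reduced form of g is (-18,15,-28)
reduced forms (-18, 15, -28) vs (-18, 15, -28) ⇒ equivalent

yes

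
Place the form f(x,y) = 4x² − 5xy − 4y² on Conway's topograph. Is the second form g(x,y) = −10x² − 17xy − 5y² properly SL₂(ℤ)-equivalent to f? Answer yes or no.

D₁ = 89, D₂ = 89
river cycle of f (length 14): (-4, 5, 4), (4, 3, -5), (-5, 7, 2), (2, 9, -1), (-1, 9, 2), (2, 7, -5), (-5, 3, 4), (4, 5, -4), (-4, 3, 5), (5, 7, -2), … (4 more)
river cycle of g (length 14): (-5, 7, 2), (2, 9, -1), (-1, 9, 2), (2, 7, -5), (-5, 3, 4), (4, 5, -4), (-4, 3, 5), (5, 7, -2), (-2, 9, 1), (1, 9, -2), … (4 more)
cycles coincide ⇒ equivalent

yes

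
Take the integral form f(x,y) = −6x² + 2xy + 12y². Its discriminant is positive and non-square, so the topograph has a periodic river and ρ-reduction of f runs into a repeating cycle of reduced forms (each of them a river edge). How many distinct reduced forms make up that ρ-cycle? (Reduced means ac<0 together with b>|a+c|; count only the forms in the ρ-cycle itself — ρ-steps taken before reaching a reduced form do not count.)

D = 292, ⌊√D⌋ = 17
descent: ρ → (12,-2,-6)
descent: ρ → (-6,14,4)  [lands on river]
river: ρ → (4,10,-12)
river: ρ → (-12,14,2)
river: ρ → (2,14,-12)
river: ρ → (-12,10,4)
river: ρ → (4,14,-6)
river: ρ → (-6,10,8)
river: ρ → (8,6,-8)
river: ρ → (-8,10,6)
river: ρ → (6,14,-4)
river: ρ → (-4,10,12)
river: ρ → (12,14,-2)
river: ρ → (-2,14,12)
river: ρ → (12,10,-4)
river: ρ → (-4,14,6)
river: ρ → (6,10,-8)
river: ρ → (-8,6,8)
river: ρ → (8,10,-6)
ρ-cycle length = 18 (tail of 2 descent steps not counted)

18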